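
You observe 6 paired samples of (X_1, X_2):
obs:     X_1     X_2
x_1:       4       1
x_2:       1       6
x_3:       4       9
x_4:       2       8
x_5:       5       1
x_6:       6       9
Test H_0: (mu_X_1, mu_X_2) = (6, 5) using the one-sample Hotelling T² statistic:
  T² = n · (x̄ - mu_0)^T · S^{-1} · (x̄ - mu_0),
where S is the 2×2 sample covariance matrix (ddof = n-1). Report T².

Step 1 — sample mean vector:
  mean(X_1) = (4 + 1 + 4 + 2 + 5 + 6) / 6 = 22/6 = 3.6667
  mean(X_2) = (1 + 6 + 9 + 8 + 1 + 9) / 6 = 34/6 = 5.6667
  x̄ = (3.6667, 5.6667),  deviation x̄ - mu_0 = (3.6667, 5.6667) - (6, 5) = (-2.3333, 0.6667).

Step 2 — sample covariance matrix, S[i,j] = (1/(n-1)) · Σ_k (x_{k,i} - mean_i) · (x_{k,j} - mean_j), divisor n-1 = 5:
  S[X_1,X_1] = ((0.3333)·(0.3333) + (-2.6667)·(-2.6667) + (0.3333)·(0.3333) + (-1.6667)·(-1.6667) + (1.3333)·(1.3333) + (2.3333)·(2.3333)) / 5 = 17.3333/5 = 3.4667
  S[X_1,X_2] = ((0.3333)·(-4.6667) + (-2.6667)·(0.3333) + (0.3333)·(3.3333) + (-1.6667)·(2.3333) + (1.3333)·(-4.6667) + (2.3333)·(3.3333)) / 5 = -3.6667/5 = -0.7333
  S[X_2,X_2] = ((-4.6667)·(-4.6667) + (0.3333)·(0.3333) + (3.3333)·(3.3333) + (2.3333)·(2.3333) + (-4.6667)·(-4.6667) + (3.3333)·(3.3333)) / 5 = 71.3333/5 = 14.2667
  S = [[3.4667, -0.7333],
 [-0.7333, 14.2667]].

Step 3 — invert S. det(S) = 3.4667·14.2667 - (-0.7333)² = 48.92.
  S^{-1} = (1/det) · [[d, -b], [-b, a]] = [[0.2916, 0.015],
 [0.015, 0.0709]].

Step 4 — quadratic form (x̄ - mu_0)^T · S^{-1} · (x̄ - mu_0):
  S^{-1} · (x̄ - mu_0) = (-0.6705, 0.0123),
  (x̄ - mu_0)^T · [...] = (-2.3333)·(-0.6705) + (0.6667)·(0.0123) = 1.5726.

Step 5 — scale by n: T² = 6 · 1.5726 = 9.4358.

T² ≈ 9.4358


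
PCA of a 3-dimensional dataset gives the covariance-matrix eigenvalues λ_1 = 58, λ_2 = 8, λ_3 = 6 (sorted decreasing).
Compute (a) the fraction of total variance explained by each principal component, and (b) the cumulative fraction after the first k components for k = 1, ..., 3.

Step 1 — total variance = trace(Sigma) = Σ λ_i = 58 + 8 + 6 = 72.

Step 2 — fraction explained by component i = λ_i / Σ λ:
  PC1: 58/72 = 0.8056
  PC2: 8/72 = 0.1111
  PC3: 6/72 = 0.0833

Step 3 — cumulative fraction after k components = (λ_1 + ... + λ_k) / Σ λ:
  k = 1: 58/72 = 0.8056
  k = 2: (58 + 8)/72 = 66/72 = 0.9167
  k = 3: (58 + 8 + 6)/72 = 72/72 = 1

Summary (fraction, with percent):

explained: PC1 0.8056 (80.56%), PC2 0.1111 (11.11%), PC3 0.0833 (8.33%);  cumulative: 0.8056, 0.9167, 1


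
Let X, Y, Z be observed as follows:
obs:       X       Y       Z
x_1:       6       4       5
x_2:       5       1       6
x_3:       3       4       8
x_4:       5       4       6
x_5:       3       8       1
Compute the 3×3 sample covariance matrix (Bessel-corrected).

Step 1 — column means:
  mean(X) = (6 + 5 + 3 + 5 + 3) / 5 = 22/5 = 4.4
  mean(Y) = (4 + 1 + 4 + 4 + 8) / 5 = 21/5 = 4.2
  mean(Z) = (5 + 6 + 8 + 6 + 1) / 5 = 26/5 = 5.2

Step 2 — sample covariance S[i,j] = (1/(n-1)) · Σ_k (x_{k,i} - mean_i) · (x_{k,j} - mean_j), with n-1 = 4.
  S[X,X] = ((1.6)·(1.6) + (0.6)·(0.6) + (-1.4)·(-1.4) + (0.6)·(0.6) + (-1.4)·(-1.4)) / 4 = 7.2/4 = 1.8
  S[X,Y] = ((1.6)·(-0.2) + (0.6)·(-3.2) + (-1.4)·(-0.2) + (0.6)·(-0.2) + (-1.4)·(3.8)) / 4 = -7.4/4 = -1.85
  S[X,Z] = ((1.6)·(-0.2) + (0.6)·(0.8) + (-1.4)·(2.8) + (0.6)·(0.8) + (-1.4)·(-4.2)) / 4 = 2.6/4 = 0.65
  S[Y,Y] = ((-0.2)·(-0.2) + (-3.2)·(-3.2) + (-0.2)·(-0.2) + (-0.2)·(-0.2) + (3.8)·(3.8)) / 4 = 24.8/4 = 6.2
  S[Y,Z] = ((-0.2)·(-0.2) + (-3.2)·(0.8) + (-0.2)·(2.8) + (-0.2)·(0.8) + (3.8)·(-4.2)) / 4 = -19.2/4 = -4.8
  S[Z,Z] = ((-0.2)·(-0.2) + (0.8)·(0.8) + (2.8)·(2.8) + (0.8)·(0.8) + (-4.2)·(-4.2)) / 4 = 26.8/4 = 6.7

S is symmetric (S[j,i] = S[i,j]). Assembling:

S = [[1.8, -1.85, 0.65],
 [-1.85, 6.2, -4.8],
 [0.65, -4.8, 6.7]]


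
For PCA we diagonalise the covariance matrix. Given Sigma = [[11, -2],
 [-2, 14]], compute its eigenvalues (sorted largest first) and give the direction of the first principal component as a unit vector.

Step 1 — characteristic polynomial of 2×2 Sigma:
  det(Sigma - λI) = λ² - trace · λ + det = 0.
  trace = 11 + 14 = 25, det = 11·14 - (-2)² = 150.
Step 2 — discriminant:
  Δ = trace² - 4·det = 625 - 600 = 25.
Step 3 — eigenvalues:
  λ = (trace ± √Δ)/2 = (25 ± 5)/2,
  λ_1 = 15,  λ_2 = 10.

Step 4 — unit eigenvector for λ_1: solve (Sigma - λ_1 I)v = 0. First row:
  (11 - 15)·v_x + (-2)·v_y = 0, i.e. (-4)·v_x + (-2)·v_y = 0,
  so v ∝ (b, λ_1 - a) = (-2, 4); multiply by -1 so the first entry is positive: u = (2, -4).
  ||u|| = √((2)² + (-4)²) = √(20) ≈ 4.4721,
  v_1 = u/||u|| ≈ (0.4472, -0.8944) (||v_1|| = 1).

λ_1 = 15,  λ_2 = 10;  v_1 ≈ (0.4472, -0.8944)


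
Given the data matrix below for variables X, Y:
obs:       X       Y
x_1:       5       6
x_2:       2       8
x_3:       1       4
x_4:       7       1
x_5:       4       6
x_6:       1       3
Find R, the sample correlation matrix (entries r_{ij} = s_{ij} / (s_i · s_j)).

Step 1 — column means:
  mean(X) = (5 + 2 + 1 + 7 + 4 + 1) / 6 = 20/6 = 3.3333
  mean(Y) = (6 + 8 + 4 + 1 + 6 + 3) / 6 = 28/6 = 4.6667

Step 2 — sample variances and covariances s[i,j] = (1/(n-1)) · Σ_k (x_{k,i} - mean_i) · (x_{k,j} - mean_j), with n-1 = 5:
  s[X,X] = ((1.6667)·(1.6667) + (-1.3333)·(-1.3333) + (-2.3333)·(-2.3333) + (3.6667)·(3.6667) + (0.6667)·(0.6667) + (-2.3333)·(-2.3333)) / 5 = 29.3333/5 = 5.8667
  s[X,Y] = ((1.6667)·(1.3333) + (-1.3333)·(3.3333) + (-2.3333)·(-0.6667) + (3.6667)·(-3.6667) + (0.6667)·(1.3333) + (-2.3333)·(-1.6667)) / 5 = -9.3333/5 = -1.8667
  s[Y,Y] = ((1.3333)·(1.3333) + (3.3333)·(3.3333) + (-0.6667)·(-0.6667) + (-3.6667)·(-3.6667) + (1.3333)·(1.3333) + (-1.6667)·(-1.6667)) / 5 = 31.3333/5 = 6.2667
  Sample standard deviations s_i = √(s[i,i]):
  s(X) = √(5.8667) = 2.4221
  s(Y) = √(6.2667) = 2.5033

Step 3 — r_{ij} = s_{ij} / (s_i · s_j):
  r[X,X] = 1 (diagonal).
  r[X,Y] = -1.8667 / (2.4221 · 2.5033) = -1.8667 / 6.0634 = -0.3079
  r[Y,Y] = 1 (diagonal).

R is symmetric with unit diagonal. Assembling:

R = [[1, -0.3079],
 [-0.3079, 1]]


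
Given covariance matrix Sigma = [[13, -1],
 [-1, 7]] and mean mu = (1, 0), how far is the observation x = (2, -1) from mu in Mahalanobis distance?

Step 1 — centre the observation: (x - mu) = (1, -1).

Step 2 — invert Sigma. det(Sigma) = 13·7 - (-1)² = 90.
  Sigma^{-1} = (1/det) · [[d, -b], [-b, a]] = [[0.0778, 0.0111],
 [0.0111, 0.1444]].

Step 3 — form the quadratic (x - mu)^T · Sigma^{-1} · (x - mu):
  Sigma^{-1} · (x - mu) = (0.0667, -0.1333).
  (x - mu)^T · [Sigma^{-1} · (x - mu)] = (1)·(0.0667) + (-1)·(-0.1333) = 0.2.

Step 4 — take square root: d = √(0.2) ≈ 0.4472.

d(x, mu) = √(0.2) ≈ 0.4472


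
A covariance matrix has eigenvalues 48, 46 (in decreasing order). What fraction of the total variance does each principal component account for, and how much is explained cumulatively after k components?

Step 1 — total variance = trace(Sigma) = Σ λ_i = 48 + 46 = 94.

Step 2 — fraction explained by component i = λ_i / Σ λ:
  PC1: 48/94 = 0.5106
  PC2: 46/94 = 0.4894

Step 3 — cumulative fraction after k components = (λ_1 + ... + λ_k) / Σ λ:
  k = 1: 48/94 = 0.5106
  k = 2: (48 + 46)/94 = 94/94 = 1

Summary (fraction, with percent):

explained: PC1 0.5106 (51.06%), PC2 0.4894 (48.94%);  cumulative: 0.5106, 1


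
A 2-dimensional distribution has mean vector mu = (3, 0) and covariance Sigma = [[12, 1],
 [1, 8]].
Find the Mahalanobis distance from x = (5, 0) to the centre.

Step 1 — centre the observation: (x - mu) = (2, 0).

Step 2 — invert Sigma. det(Sigma) = 12·8 - (1)² = 95.
  Sigma^{-1} = (1/det) · [[d, -b], [-b, a]] = [[0.0842, -0.0105],
 [-0.0105, 0.1263]].

Step 3 — form the quadratic (x - mu)^T · Sigma^{-1} · (x - mu):
  Sigma^{-1} · (x - mu) = (0.1684, -0.0211).
  (x - mu)^T · [Sigma^{-1} · (x - mu)] = (2)·(0.1684) + (0)·(-0.0211) = 0.3368.

Step 4 — take square root: d = √(0.3368) ≈ 0.5804.

d(x, mu) = √(0.3368) ≈ 0.5804


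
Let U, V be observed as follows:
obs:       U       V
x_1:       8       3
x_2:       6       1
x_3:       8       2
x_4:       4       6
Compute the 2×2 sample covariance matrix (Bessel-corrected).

Step 1 — column means:
  mean(U) = (8 + 6 + 8 + 4) / 4 = 26/4 = 6.5
  mean(V) = (3 + 1 + 2 + 6) / 4 = 12/4 = 3

Step 2 — sample covariance S[i,j] = (1/(n-1)) · Σ_k (x_{k,i} - mean_i) · (x_{k,j} - mean_j), with n-1 = 3.
  S[U,U] = ((1.5)·(1.5) + (-0.5)·(-0.5) + (1.5)·(1.5) + (-2.5)·(-2.5)) / 3 = 11/3 = 3.6667
  S[U,V] = ((1.5)·(0) + (-0.5)·(-2) + (1.5)·(-1) + (-2.5)·(3)) / 3 = -8/3 = -2.6667
  S[V,V] = ((0)·(0) + (-2)·(-2) + (-1)·(-1) + (3)·(3)) / 3 = 14/3 = 4.6667

S is symmetric (S[j,i] = S[i,j]). Assembling:

S = [[3.6667, -2.6667],
 [-2.6667, 4.6667]]


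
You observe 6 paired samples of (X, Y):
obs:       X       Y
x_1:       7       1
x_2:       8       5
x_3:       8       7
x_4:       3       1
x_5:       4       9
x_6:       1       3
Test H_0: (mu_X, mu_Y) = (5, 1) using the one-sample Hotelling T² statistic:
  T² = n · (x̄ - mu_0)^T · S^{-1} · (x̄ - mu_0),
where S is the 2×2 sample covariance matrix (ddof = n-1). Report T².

Step 1 — sample mean vector:
  mean(X) = (7 + 8 + 8 + 3 + 4 + 1) / 6 = 31/6 = 5.1667
  mean(Y) = (1 + 5 + 7 + 1 + 9 + 3) / 6 = 26/6 = 4.3333
  x̄ = (5.1667, 4.3333),  deviation x̄ - mu_0 = (5.1667, 4.3333) - (5, 1) = (0.1667, 3.3333).

Step 2 — sample covariance matrix, S[i,j] = (1/(n-1)) · Σ_k (x_{k,i} - mean_i) · (x_{k,j} - mean_j), divisor n-1 = 5:
  S[X,X] = ((1.8333)·(1.8333) + (2.8333)·(2.8333) + (2.8333)·(2.8333) + (-2.1667)·(-2.1667) + (-1.1667)·(-1.1667) + (-4.1667)·(-4.1667)) / 5 = 42.8333/5 = 8.5667
  S[X,Y] = ((1.8333)·(-3.3333) + (2.8333)·(0.6667) + (2.8333)·(2.6667) + (-2.1667)·(-3.3333) + (-1.1667)·(4.6667) + (-4.1667)·(-1.3333)) / 5 = 10.6667/5 = 2.1333
  S[Y,Y] = ((-3.3333)·(-3.3333) + (0.6667)·(0.6667) + (2.6667)·(2.6667) + (-3.3333)·(-3.3333) + (4.6667)·(4.6667) + (-1.3333)·(-1.3333)) / 5 = 53.3333/5 = 10.6667
  S = [[8.5667, 2.1333],
 [2.1333, 10.6667]].

Step 3 — invert S. det(S) = 8.5667·10.6667 - (2.1333)² = 86.8267.
  S^{-1} = (1/det) · [[d, -b], [-b, a]] = [[0.1229, -0.0246],
 [-0.0246, 0.0987]].

Step 4 — quadratic form (x̄ - mu_0)^T · S^{-1} · (x̄ - mu_0):
  S^{-1} · (x̄ - mu_0) = (-0.0614, 0.3248),
  (x̄ - mu_0)^T · [...] = (0.1667)·(-0.0614) + (3.3333)·(0.3248) = 1.0724.

Step 5 — scale by n: T² = 6 · 1.0724 = 6.4343.

T² ≈ 6.4343


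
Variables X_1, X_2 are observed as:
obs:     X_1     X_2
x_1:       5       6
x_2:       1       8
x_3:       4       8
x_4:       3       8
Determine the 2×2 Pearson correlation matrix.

Step 1 — column means:
  mean(X_1) = (5 + 1 + 4 + 3) / 4 = 13/4 = 3.25
  mean(X_2) = (6 + 8 + 8 + 8) / 4 = 30/4 = 7.5

Step 2 — sample variances and covariances s[i,j] = (1/(n-1)) · Σ_k (x_{k,i} - mean_i) · (x_{k,j} - mean_j), with n-1 = 3:
  s[X_1,X_1] = ((1.75)·(1.75) + (-2.25)·(-2.25) + (0.75)·(0.75) + (-0.25)·(-0.25)) / 3 = 8.75/3 = 2.9167
  s[X_1,X_2] = ((1.75)·(-1.5) + (-2.25)·(0.5) + (0.75)·(0.5) + (-0.25)·(0.5)) / 3 = -3.5/3 = -1.1667
  s[X_2,X_2] = ((-1.5)·(-1.5) + (0.5)·(0.5) + (0.5)·(0.5) + (0.5)·(0.5)) / 3 = 3/3 = 1
  Sample standard deviations s_i = √(s[i,i]):
  s(X_1) = √(2.9167) = 1.7078
  s(X_2) = √(1) = 1

Step 3 — r_{ij} = s_{ij} / (s_i · s_j):
  r[X_1,X_1] = 1 (diagonal).
  r[X_1,X_2] = -1.1667 / (1.7078 · 1) = -1.1667 / 1.7078 = -0.6831
  r[X_2,X_2] = 1 (diagonal).

R is symmetric with unit diagonal. Assembling:

R = [[1, -0.6831],
 [-0.6831, 1]]


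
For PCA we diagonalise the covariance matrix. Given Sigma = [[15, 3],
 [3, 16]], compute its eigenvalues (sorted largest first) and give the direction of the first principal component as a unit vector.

Step 1 — characteristic polynomial of 2×2 Sigma:
  det(Sigma - λI) = λ² - trace · λ + det = 0.
  trace = 15 + 16 = 31, det = 15·16 - (3)² = 231.
Step 2 — discriminant:
  Δ = trace² - 4·det = 961 - 924 = 37.
Step 3 — eigenvalues:
  λ = (trace ± √Δ)/2 = (31 ± 6.0828)/2,
  λ_1 = 18.5414,  λ_2 = 12.4586.

Step 4 — unit eigenvector for λ_1: solve (Sigma - λ_1 I)v = 0. First row:
  (15 - 18.5414)·v_x + (3)·v_y = 0, i.e. (-3.5414)·v_x + (3)·v_y = 0,
  so v ∝ (b, λ_1 - a) = (3, 3.5414) = u.
  ||u|| = √((3)² + (3.5414)²) = √(21.5414) ≈ 4.6413,
  v_1 = u/||u|| ≈ (0.6464, 0.763) (||v_1|| = 1).

λ_1 = 18.5414,  λ_2 = 12.4586;  v_1 ≈ (0.6464, 0.763)


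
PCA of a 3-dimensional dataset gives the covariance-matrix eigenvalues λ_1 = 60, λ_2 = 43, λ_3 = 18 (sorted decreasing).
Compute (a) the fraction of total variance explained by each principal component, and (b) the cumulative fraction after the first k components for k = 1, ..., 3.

Step 1 — total variance = trace(Sigma) = Σ λ_i = 60 + 43 + 18 = 121.

Step 2 — fraction explained by component i = λ_i / Σ λ:
  PC1: 60/121 = 0.4959
  PC2: 43/121 = 0.3554
  PC3: 18/121 = 0.1488

Step 3 — cumulative fraction after k components = (λ_1 + ... + λ_k) / Σ λ:
  k = 1: 60/121 = 0.4959
  k = 2: (60 + 43)/121 = 103/121 = 0.8512
  k = 3: (60 + 43 + 18)/121 = 121/121 = 1

Summary (fraction, with percent):

explained: PC1 0.4959 (49.59%), PC2 0.3554 (35.54%), PC3 0.1488 (14.88%);  cumulative: 0.4959, 0.8512, 1


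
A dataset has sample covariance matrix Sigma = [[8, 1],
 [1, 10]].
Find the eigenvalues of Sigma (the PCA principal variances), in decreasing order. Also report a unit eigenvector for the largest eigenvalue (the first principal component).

Step 1 — characteristic polynomial of 2×2 Sigma:
  det(Sigma - λI) = λ² - trace · λ + det = 0.
  trace = 8 + 10 = 18, det = 8·10 - (1)² = 79.
Step 2 — discriminant:
  Δ = trace² - 4·det = 324 - 316 = 8.
Step 3 — eigenvalues:
  λ = (trace ± √Δ)/2 = (18 ± 2.8284)/2,
  λ_1 = 10.4142,  λ_2 = 7.5858.

Step 4 — unit eigenvector for λ_1: solve (Sigma - λ_1 I)v = 0. First row:
  (8 - 10.4142)·v_x + (1)·v_y = 0, i.e. (-2.4142)·v_x + (1)·v_y = 0,
  so v ∝ (b, λ_1 - a) = (1, 2.4142) = u.
  ||u|| = √((1)² + (2.4142)²) = √(6.8284) ≈ 2.6131,
  v_1 = u/||u|| ≈ (0.3827, 0.9239) (||v_1|| = 1).

λ_1 = 10.4142,  λ_2 = 7.5858;  v_1 ≈ (0.3827, 0.9239)


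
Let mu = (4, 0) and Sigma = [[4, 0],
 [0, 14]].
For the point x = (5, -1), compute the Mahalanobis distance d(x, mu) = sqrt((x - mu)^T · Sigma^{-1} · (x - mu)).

Step 1 — centre the observation: (x - mu) = (1, -1).

Step 2 — invert Sigma. det(Sigma) = 4·14 - (0)² = 56.
  Sigma^{-1} = (1/det) · [[d, -b], [-b, a]] = [[0.25, 0],
 [0, 0.0714]].

Step 3 — form the quadratic (x - mu)^T · Sigma^{-1} · (x - mu):
  Sigma^{-1} · (x - mu) = (0.25, -0.0714).
  (x - mu)^T · [Sigma^{-1} · (x - mu)] = (1)·(0.25) + (-1)·(-0.0714) = 0.3214.

Step 4 — take square root: d = √(0.3214) ≈ 0.5669.

d(x, mu) = √(0.3214) ≈ 0.5669


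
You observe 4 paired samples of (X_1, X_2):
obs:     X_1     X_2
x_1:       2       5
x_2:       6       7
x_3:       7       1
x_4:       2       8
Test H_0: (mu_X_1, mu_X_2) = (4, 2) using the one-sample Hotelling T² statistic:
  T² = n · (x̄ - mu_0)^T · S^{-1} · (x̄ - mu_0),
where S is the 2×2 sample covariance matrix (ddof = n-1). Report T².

Step 1 — sample mean vector:
  mean(X_1) = (2 + 6 + 7 + 2) / 4 = 17/4 = 4.25
  mean(X_2) = (5 + 7 + 1 + 8) / 4 = 21/4 = 5.25
  x̄ = (4.25, 5.25),  deviation x̄ - mu_0 = (4.25, 5.25) - (4, 2) = (0.25, 3.25).

Step 2 — sample covariance matrix, S[i,j] = (1/(n-1)) · Σ_k (x_{k,i} - mean_i) · (x_{k,j} - mean_j), divisor n-1 = 3:
  S[X_1,X_1] = ((-2.25)·(-2.25) + (1.75)·(1.75) + (2.75)·(2.75) + (-2.25)·(-2.25)) / 3 = 20.75/3 = 6.9167
  S[X_1,X_2] = ((-2.25)·(-0.25) + (1.75)·(1.75) + (2.75)·(-4.25) + (-2.25)·(2.75)) / 3 = -14.25/3 = -4.75
  S[X_2,X_2] = ((-0.25)·(-0.25) + (1.75)·(1.75) + (-4.25)·(-4.25) + (2.75)·(2.75)) / 3 = 28.75/3 = 9.5833
  S = [[6.9167, -4.75],
 [-4.75, 9.5833]].

Step 3 — invert S. det(S) = 6.9167·9.5833 - (-4.75)² = 43.7222.
  S^{-1} = (1/det) · [[d, -b], [-b, a]] = [[0.2192, 0.1086],
 [0.1086, 0.1582]].

Step 4 — quadratic form (x̄ - mu_0)^T · S^{-1} · (x̄ - mu_0):
  S^{-1} · (x̄ - mu_0) = (0.4079, 0.5413),
  (x̄ - mu_0)^T · [...] = (0.25)·(0.4079) + (3.25)·(0.5413) = 1.8612.

Step 5 — scale by n: T² = 4 · 1.8612 = 7.4447.

T² ≈ 7.4447


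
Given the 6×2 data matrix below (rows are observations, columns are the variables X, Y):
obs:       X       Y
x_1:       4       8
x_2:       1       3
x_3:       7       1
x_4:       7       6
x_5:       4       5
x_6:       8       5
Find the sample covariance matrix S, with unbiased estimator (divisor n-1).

Step 1 — column means:
  mean(X) = (4 + 1 + 7 + 7 + 4 + 8) / 6 = 31/6 = 5.1667
  mean(Y) = (8 + 3 + 1 + 6 + 5 + 5) / 6 = 28/6 = 4.6667

Step 2 — sample covariance S[i,j] = (1/(n-1)) · Σ_k (x_{k,i} - mean_i) · (x_{k,j} - mean_j), with n-1 = 5.
  S[X,X] = ((-1.1667)·(-1.1667) + (-4.1667)·(-4.1667) + (1.8333)·(1.8333) + (1.8333)·(1.8333) + (-1.1667)·(-1.1667) + (2.8333)·(2.8333)) / 5 = 34.8333/5 = 6.9667
  S[X,Y] = ((-1.1667)·(3.3333) + (-4.1667)·(-1.6667) + (1.8333)·(-3.6667) + (1.8333)·(1.3333) + (-1.1667)·(0.3333) + (2.8333)·(0.3333)) / 5 = -0.6667/5 = -0.1333
  S[Y,Y] = ((3.3333)·(3.3333) + (-1.6667)·(-1.6667) + (-3.6667)·(-3.6667) + (1.3333)·(1.3333) + (0.3333)·(0.3333) + (0.3333)·(0.3333)) / 5 = 29.3333/5 = 5.8667

S is symmetric (S[j,i] = S[i,j]). Assembling:

S = [[6.9667, -0.1333],
 [-0.1333, 5.8667]]


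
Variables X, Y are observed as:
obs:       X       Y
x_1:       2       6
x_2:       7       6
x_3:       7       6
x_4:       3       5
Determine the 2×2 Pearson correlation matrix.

Step 1 — column means:
  mean(X) = (2 + 7 + 7 + 3) / 4 = 19/4 = 4.75
  mean(Y) = (6 + 6 + 6 + 5) / 4 = 23/4 = 5.75

Step 2 — sample variances and covariances s[i,j] = (1/(n-1)) · Σ_k (x_{k,i} - mean_i) · (x_{k,j} - mean_j), with n-1 = 3:
  s[X,X] = ((-2.75)·(-2.75) + (2.25)·(2.25) + (2.25)·(2.25) + (-1.75)·(-1.75)) / 3 = 20.75/3 = 6.9167
  s[X,Y] = ((-2.75)·(0.25) + (2.25)·(0.25) + (2.25)·(0.25) + (-1.75)·(-0.75)) / 3 = 1.75/3 = 0.5833
  s[Y,Y] = ((0.25)·(0.25) + (0.25)·(0.25) + (0.25)·(0.25) + (-0.75)·(-0.75)) / 3 = 0.75/3 = 0.25
  Sample standard deviations s_i = √(s[i,i]):
  s(X) = √(6.9167) = 2.63
  s(Y) = √(0.25) = 0.5

Step 3 — r_{ij} = s_{ij} / (s_i · s_j):
  r[X,X] = 1 (diagonal).
  r[X,Y] = 0.5833 / (2.63 · 0.5) = 0.5833 / 1.315 = 0.4436
  r[Y,Y] = 1 (diagonal).

R is symmetric with unit diagonal. Assembling:

R = [[1, 0.4436],
 [0.4436, 1]]


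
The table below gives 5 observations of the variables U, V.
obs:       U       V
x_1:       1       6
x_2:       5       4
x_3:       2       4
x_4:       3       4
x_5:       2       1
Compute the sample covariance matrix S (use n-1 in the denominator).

Step 1 — column means:
  mean(U) = (1 + 5 + 2 + 3 + 2) / 5 = 13/5 = 2.6
  mean(V) = (6 + 4 + 4 + 4 + 1) / 5 = 19/5 = 3.8

Step 2 — sample covariance S[i,j] = (1/(n-1)) · Σ_k (x_{k,i} - mean_i) · (x_{k,j} - mean_j), with n-1 = 4.
  S[U,U] = ((-1.6)·(-1.6) + (2.4)·(2.4) + (-0.6)·(-0.6) + (0.4)·(0.4) + (-0.6)·(-0.6)) / 4 = 9.2/4 = 2.3
  S[U,V] = ((-1.6)·(2.2) + (2.4)·(0.2) + (-0.6)·(0.2) + (0.4)·(0.2) + (-0.6)·(-2.8)) / 4 = -1.4/4 = -0.35
  S[V,V] = ((2.2)·(2.2) + (0.2)·(0.2) + (0.2)·(0.2) + (0.2)·(0.2) + (-2.8)·(-2.8)) / 4 = 12.8/4 = 3.2

S is symmetric (S[j,i] = S[i,j]). Assembling:

S = [[2.3, -0.35],
 [-0.35, 3.2]]


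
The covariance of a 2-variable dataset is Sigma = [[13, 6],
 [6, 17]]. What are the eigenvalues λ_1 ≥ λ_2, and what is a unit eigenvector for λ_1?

Step 1 — characteristic polynomial of 2×2 Sigma:
  det(Sigma - λI) = λ² - trace · λ + det = 0.
  trace = 13 + 17 = 30, det = 13·17 - (6)² = 185.
Step 2 — discriminant:
  Δ = trace² - 4·det = 900 - 740 = 160.
Step 3 — eigenvalues:
  λ = (trace ± √Δ)/2 = (30 ± 12.6491)/2,
  λ_1 = 21.3246,  λ_2 = 8.6754.

Step 4 — unit eigenvector for λ_1: solve (Sigma - λ_1 I)v = 0. First row:
  (13 - 21.3246)·v_x + (6)·v_y = 0, i.e. (-8.3246)·v_x + (6)·v_y = 0,
  so v ∝ (b, λ_1 - a) = (6, 8.3246) = u.
  ||u|| = √((6)² + (8.3246)²) = √(105.2982) ≈ 10.2615,
  v_1 = u/||u|| ≈ (0.5847, 0.8112) (||v_1|| = 1).

λ_1 = 21.3246,  λ_2 = 8.6754;  v_1 ≈ (0.5847, 0.8112)


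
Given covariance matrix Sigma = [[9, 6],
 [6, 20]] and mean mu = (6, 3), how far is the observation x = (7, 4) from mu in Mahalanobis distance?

Step 1 — centre the observation: (x - mu) = (1, 1).

Step 2 — invert Sigma. det(Sigma) = 9·20 - (6)² = 144.
  Sigma^{-1} = (1/det) · [[d, -b], [-b, a]] = [[0.1389, -0.0417],
 [-0.0417, 0.0625]].

Step 3 — form the quadratic (x - mu)^T · Sigma^{-1} · (x - mu):
  Sigma^{-1} · (x - mu) = (0.0972, 0.0208).
  (x - mu)^T · [Sigma^{-1} · (x - mu)] = (1)·(0.0972) + (1)·(0.0208) = 0.1181.

Step 4 — take square root: d = √(0.1181) ≈ 0.3436.

d(x, mu) = √(0.1181) ≈ 0.3436


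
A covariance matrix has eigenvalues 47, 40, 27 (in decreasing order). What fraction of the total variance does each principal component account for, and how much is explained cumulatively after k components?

Step 1 — total variance = trace(Sigma) = Σ λ_i = 47 + 40 + 27 = 114.

Step 2 — fraction explained by component i = λ_i / Σ λ:
  PC1: 47/114 = 0.4123
  PC2: 40/114 = 0.3509
  PC3: 27/114 = 0.2368

Step 3 — cumulative fraction after k components = (λ_1 + ... + λ_k) / Σ λ:
  k = 1: 47/114 = 0.4123
  k = 2: (47 + 40)/114 = 87/114 = 0.7632
  k = 3: (47 + 40 + 27)/114 = 114/114 = 1

Summary (fraction, with percent):

explained: PC1 0.4123 (41.23%), PC2 0.3509 (35.09%), PC3 0.2368 (23.68%);  cumulative: 0.4123, 0.7632, 1


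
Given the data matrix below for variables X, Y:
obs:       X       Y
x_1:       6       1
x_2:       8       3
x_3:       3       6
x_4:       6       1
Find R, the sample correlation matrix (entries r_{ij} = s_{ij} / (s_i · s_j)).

Step 1 — column means:
  mean(X) = (6 + 8 + 3 + 6) / 4 = 23/4 = 5.75
  mean(Y) = (1 + 3 + 6 + 1) / 4 = 11/4 = 2.75

Step 2 — sample variances and covariances s[i,j] = (1/(n-1)) · Σ_k (x_{k,i} - mean_i) · (x_{k,j} - mean_j), with n-1 = 3:
  s[X,X] = ((0.25)·(0.25) + (2.25)·(2.25) + (-2.75)·(-2.75) + (0.25)·(0.25)) / 3 = 12.75/3 = 4.25
  s[X,Y] = ((0.25)·(-1.75) + (2.25)·(0.25) + (-2.75)·(3.25) + (0.25)·(-1.75)) / 3 = -9.25/3 = -3.0833
  s[Y,Y] = ((-1.75)·(-1.75) + (0.25)·(0.25) + (3.25)·(3.25) + (-1.75)·(-1.75)) / 3 = 16.75/3 = 5.5833
  Sample standard deviations s_i = √(s[i,i]):
  s(X) = √(4.25) = 2.0616
  s(Y) = √(5.5833) = 2.3629

Step 3 — r_{ij} = s_{ij} / (s_i · s_j):
  r[X,X] = 1 (diagonal).
  r[X,Y] = -3.0833 / (2.0616 · 2.3629) = -3.0833 / 4.8713 = -0.633
  r[Y,Y] = 1 (diagonal).

R is symmetric with unit diagonal. Assembling:

R = [[1, -0.633],
 [-0.633, 1]]


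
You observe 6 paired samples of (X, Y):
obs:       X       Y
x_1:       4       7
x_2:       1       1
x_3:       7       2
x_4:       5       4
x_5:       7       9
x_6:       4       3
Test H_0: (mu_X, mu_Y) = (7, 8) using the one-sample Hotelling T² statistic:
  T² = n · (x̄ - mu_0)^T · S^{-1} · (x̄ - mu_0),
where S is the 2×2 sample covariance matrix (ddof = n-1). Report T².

Step 1 — sample mean vector:
  mean(X) = (4 + 1 + 7 + 5 + 7 + 4) / 6 = 28/6 = 4.6667
  mean(Y) = (7 + 1 + 2 + 4 + 9 + 3) / 6 = 26/6 = 4.3333
  x̄ = (4.6667, 4.3333),  deviation x̄ - mu_0 = (4.6667, 4.3333) - (7, 8) = (-2.3333, -3.6667).

Step 2 — sample covariance matrix, S[i,j] = (1/(n-1)) · Σ_k (x_{k,i} - mean_i) · (x_{k,j} - mean_j), divisor n-1 = 5:
  S[X,X] = ((-0.6667)·(-0.6667) + (-3.6667)·(-3.6667) + (2.3333)·(2.3333) + (0.3333)·(0.3333) + (2.3333)·(2.3333) + (-0.6667)·(-0.6667)) / 5 = 25.3333/5 = 5.0667
  S[X,Y] = ((-0.6667)·(2.6667) + (-3.6667)·(-3.3333) + (2.3333)·(-2.3333) + (0.3333)·(-0.3333) + (2.3333)·(4.6667) + (-0.6667)·(-1.3333)) / 5 = 16.6667/5 = 3.3333
  S[Y,Y] = ((2.6667)·(2.6667) + (-3.3333)·(-3.3333) + (-2.3333)·(-2.3333) + (-0.3333)·(-0.3333) + (4.6667)·(4.6667) + (-1.3333)·(-1.3333)) / 5 = 47.3333/5 = 9.4667
  S = [[5.0667, 3.3333],
 [3.3333, 9.4667]].

Step 3 — invert S. det(S) = 5.0667·9.4667 - (3.3333)² = 36.8533.
  S^{-1} = (1/det) · [[d, -b], [-b, a]] = [[0.2569, -0.0904],
 [-0.0904, 0.1375]].

Step 4 — quadratic form (x̄ - mu_0)^T · S^{-1} · (x̄ - mu_0):
  S^{-1} · (x̄ - mu_0) = (-0.2677, -0.2931),
  (x̄ - mu_0)^T · [...] = (-2.3333)·(-0.2677) + (-3.6667)·(-0.2931) = 1.6992.

Step 5 — scale by n: T² = 6 · 1.6992 = 10.1954.

T² ≈ 10.1954


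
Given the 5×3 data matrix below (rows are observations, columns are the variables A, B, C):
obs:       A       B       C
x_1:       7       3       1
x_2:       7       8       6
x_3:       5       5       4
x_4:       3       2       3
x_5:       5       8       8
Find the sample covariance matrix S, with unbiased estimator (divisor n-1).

Step 1 — column means:
  mean(A) = (7 + 7 + 5 + 3 + 5) / 5 = 27/5 = 5.4
  mean(B) = (3 + 8 + 5 + 2 + 8) / 5 = 26/5 = 5.2
  mean(C) = (1 + 6 + 4 + 3 + 8) / 5 = 22/5 = 4.4

Step 2 — sample covariance S[i,j] = (1/(n-1)) · Σ_k (x_{k,i} - mean_i) · (x_{k,j} - mean_j), with n-1 = 4.
  S[A,A] = ((1.6)·(1.6) + (1.6)·(1.6) + (-0.4)·(-0.4) + (-2.4)·(-2.4) + (-0.4)·(-0.4)) / 4 = 11.2/4 = 2.8
  S[A,B] = ((1.6)·(-2.2) + (1.6)·(2.8) + (-0.4)·(-0.2) + (-2.4)·(-3.2) + (-0.4)·(2.8)) / 4 = 7.6/4 = 1.9
  S[A,C] = ((1.6)·(-3.4) + (1.6)·(1.6) + (-0.4)·(-0.4) + (-2.4)·(-1.4) + (-0.4)·(3.6)) / 4 = -0.8/4 = -0.2
  S[B,B] = ((-2.2)·(-2.2) + (2.8)·(2.8) + (-0.2)·(-0.2) + (-3.2)·(-3.2) + (2.8)·(2.8)) / 4 = 30.8/4 = 7.7
  S[B,C] = ((-2.2)·(-3.4) + (2.8)·(1.6) + (-0.2)·(-0.4) + (-3.2)·(-1.4) + (2.8)·(3.6)) / 4 = 26.6/4 = 6.65
  S[C,C] = ((-3.4)·(-3.4) + (1.6)·(1.6) + (-0.4)·(-0.4) + (-1.4)·(-1.4) + (3.6)·(3.6)) / 4 = 29.2/4 = 7.3

S is symmetric (S[j,i] = S[i,j]). Assembling:

S = [[2.8, 1.9, -0.2],
 [1.9, 7.7, 6.65],
 [-0.2, 6.65, 7.3]]


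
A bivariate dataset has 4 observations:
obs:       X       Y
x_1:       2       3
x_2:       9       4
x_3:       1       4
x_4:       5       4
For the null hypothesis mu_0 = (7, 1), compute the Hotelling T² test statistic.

Step 1 — sample mean vector:
  mean(X) = (2 + 9 + 1 + 5) / 4 = 17/4 = 4.25
  mean(Y) = (3 + 4 + 4 + 4) / 4 = 15/4 = 3.75
  x̄ = (4.25, 3.75),  deviation x̄ - mu_0 = (4.25, 3.75) - (7, 1) = (-2.75, 2.75).

Step 2 — sample covariance matrix, S[i,j] = (1/(n-1)) · Σ_k (x_{k,i} - mean_i) · (x_{k,j} - mean_j), divisor n-1 = 3:
  S[X,X] = ((-2.25)·(-2.25) + (4.75)·(4.75) + (-3.25)·(-3.25) + (0.75)·(0.75)) / 3 = 38.75/3 = 12.9167
  S[X,Y] = ((-2.25)·(-0.75) + (4.75)·(0.25) + (-3.25)·(0.25) + (0.75)·(0.25)) / 3 = 2.25/3 = 0.75
  S[Y,Y] = ((-0.75)·(-0.75) + (0.25)·(0.25) + (0.25)·(0.25) + (0.25)·(0.25)) / 3 = 0.75/3 = 0.25
  S = [[12.9167, 0.75],
 [0.75, 0.25]].

Step 3 — invert S. det(S) = 12.9167·0.25 - (0.75)² = 2.6667.
  S^{-1} = (1/det) · [[d, -b], [-b, a]] = [[0.0938, -0.2812],
 [-0.2812, 4.8438]].

Step 4 — quadratic form (x̄ - mu_0)^T · S^{-1} · (x̄ - mu_0):
  S^{-1} · (x̄ - mu_0) = (-1.0312, 14.0938),
  (x̄ - mu_0)^T · [...] = (-2.75)·(-1.0312) + (2.75)·(14.0938) = 41.5938.

Step 5 — scale by n: T² = 4 · 41.5938 = 166.375.

T² ≈ 166.375


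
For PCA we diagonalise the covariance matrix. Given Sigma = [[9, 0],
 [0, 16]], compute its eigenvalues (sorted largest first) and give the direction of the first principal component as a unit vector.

Step 1 — characteristic polynomial of 2×2 Sigma:
  det(Sigma - λI) = λ² - trace · λ + det = 0.
  trace = 9 + 16 = 25, det = 9·16 - (0)² = 144.
Step 2 — discriminant:
  Δ = trace² - 4·det = 625 - 576 = 49.
Step 3 — eigenvalues:
  λ = (trace ± √Δ)/2 = (25 ± 7)/2,
  λ_1 = 16,  λ_2 = 9.

Step 4 — unit eigenvector for λ_1: Sigma is diagonal, so its eigenvectors are the coordinate axes. λ_1 = 16 is the diagonal entry on the second coordinate axis, hence
  v_1 = (0, 1) (||v_1|| = 1).

λ_1 = 16,  λ_2 = 9;  v_1 ≈ (0, 1)


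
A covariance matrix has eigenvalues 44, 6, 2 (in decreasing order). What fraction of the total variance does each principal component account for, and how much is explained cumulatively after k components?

Step 1 — total variance = trace(Sigma) = Σ λ_i = 44 + 6 + 2 = 52.

Step 2 — fraction explained by component i = λ_i / Σ λ:
  PC1: 44/52 = 0.8462
  PC2: 6/52 = 0.1154
  PC3: 2/52 = 0.0385

Step 3 — cumulative fraction after k components = (λ_1 + ... + λ_k) / Σ λ:
  k = 1: 44/52 = 0.8462
  k = 2: (44 + 6)/52 = 50/52 = 0.9615
  k = 3: (44 + 6 + 2)/52 = 52/52 = 1

Summary (fraction, with percent):

explained: PC1 0.8462 (84.62%), PC2 0.1154 (11.54%), PC3 0.0385 (3.85%);  cumulative: 0.8462, 0.9615, 1


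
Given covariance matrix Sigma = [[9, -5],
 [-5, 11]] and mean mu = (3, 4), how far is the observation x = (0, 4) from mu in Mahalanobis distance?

Step 1 — centre the observation: (x - mu) = (-3, 0).

Step 2 — invert Sigma. det(Sigma) = 9·11 - (-5)² = 74.
  Sigma^{-1} = (1/det) · [[d, -b], [-b, a]] = [[0.1486, 0.0676],
 [0.0676, 0.1216]].

Step 3 — form the quadratic (x - mu)^T · Sigma^{-1} · (x - mu):
  Sigma^{-1} · (x - mu) = (-0.4459, -0.2027).
  (x - mu)^T · [Sigma^{-1} · (x - mu)] = (-3)·(-0.4459) + (0)·(-0.2027) = 1.3378.

Step 4 — take square root: d = √(1.3378) ≈ 1.1566.

d(x, mu) = √(1.3378) ≈ 1.1566


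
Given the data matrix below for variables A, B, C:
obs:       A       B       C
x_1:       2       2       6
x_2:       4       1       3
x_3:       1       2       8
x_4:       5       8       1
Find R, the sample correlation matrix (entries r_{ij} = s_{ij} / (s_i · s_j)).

Step 1 — column means:
  mean(A) = (2 + 4 + 1 + 5) / 4 = 12/4 = 3
  mean(B) = (2 + 1 + 2 + 8) / 4 = 13/4 = 3.25
  mean(C) = (6 + 3 + 8 + 1) / 4 = 18/4 = 4.5

Step 2 — sample variances and covariances s[i,j] = (1/(n-1)) · Σ_k (x_{k,i} - mean_i) · (x_{k,j} - mean_j), with n-1 = 3:
  s[A,A] = ((-1)·(-1) + (1)·(1) + (-2)·(-2) + (2)·(2)) / 3 = 10/3 = 3.3333
  s[A,B] = ((-1)·(-1.25) + (1)·(-2.25) + (-2)·(-1.25) + (2)·(4.75)) / 3 = 11/3 = 3.6667
  s[A,C] = ((-1)·(1.5) + (1)·(-1.5) + (-2)·(3.5) + (2)·(-3.5)) / 3 = -17/3 = -5.6667
  s[B,B] = ((-1.25)·(-1.25) + (-2.25)·(-2.25) + (-1.25)·(-1.25) + (4.75)·(4.75)) / 3 = 30.75/3 = 10.25
  s[B,C] = ((-1.25)·(1.5) + (-2.25)·(-1.5) + (-1.25)·(3.5) + (4.75)·(-3.5)) / 3 = -19.5/3 = -6.5
  s[C,C] = ((1.5)·(1.5) + (-1.5)·(-1.5) + (3.5)·(3.5) + (-3.5)·(-3.5)) / 3 = 29/3 = 9.6667
  Sample standard deviations s_i = √(s[i,i]):
  s(A) = √(3.3333) = 1.8257
  s(B) = √(10.25) = 3.2016
  s(C) = √(9.6667) = 3.1091

Step 3 — r_{ij} = s_{ij} / (s_i · s_j):
  r[A,A] = 1 (diagonal).
  r[A,B] = 3.6667 / (1.8257 · 3.2016) = 3.6667 / 5.8452 = 0.6273
  r[A,C] = -5.6667 / (1.8257 · 3.1091) = -5.6667 / 5.6765 = -0.9983
  r[B,B] = 1 (diagonal).
  r[B,C] = -6.5 / (3.2016 · 3.1091) = -6.5 / 9.9541 = -0.653
  r[C,C] = 1 (diagonal).

R is symmetric with unit diagonal. Assembling:

R = [[1, 0.6273, -0.9983],
 [0.6273, 1, -0.653],
 [-0.9983, -0.653, 1]]


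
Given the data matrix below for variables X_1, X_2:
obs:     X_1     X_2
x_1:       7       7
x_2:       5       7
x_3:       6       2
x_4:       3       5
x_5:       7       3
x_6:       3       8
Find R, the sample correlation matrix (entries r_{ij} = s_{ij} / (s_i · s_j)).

Step 1 — column means:
  mean(X_1) = (7 + 5 + 6 + 3 + 7 + 3) / 6 = 31/6 = 5.1667
  mean(X_2) = (7 + 7 + 2 + 5 + 3 + 8) / 6 = 32/6 = 5.3333

Step 2 — sample variances and covariances s[i,j] = (1/(n-1)) · Σ_k (x_{k,i} - mean_i) · (x_{k,j} - mean_j), with n-1 = 5:
  s[X_1,X_1] = ((1.8333)·(1.8333) + (-0.1667)·(-0.1667) + (0.8333)·(0.8333) + (-2.1667)·(-2.1667) + (1.8333)·(1.8333) + (-2.1667)·(-2.1667)) / 5 = 16.8333/5 = 3.3667
  s[X_1,X_2] = ((1.8333)·(1.6667) + (-0.1667)·(1.6667) + (0.8333)·(-3.3333) + (-2.1667)·(-0.3333) + (1.8333)·(-2.3333) + (-2.1667)·(2.6667)) / 5 = -9.3333/5 = -1.8667
  s[X_2,X_2] = ((1.6667)·(1.6667) + (1.6667)·(1.6667) + (-3.3333)·(-3.3333) + (-0.3333)·(-0.3333) + (-2.3333)·(-2.3333) + (2.6667)·(2.6667)) / 5 = 29.3333/5 = 5.8667
  Sample standard deviations s_i = √(s[i,i]):
  s(X_1) = √(3.3667) = 1.8348
  s(X_2) = √(5.8667) = 2.4221

Step 3 — r_{ij} = s_{ij} / (s_i · s_j):
  r[X_1,X_1] = 1 (diagonal).
  r[X_1,X_2] = -1.8667 / (1.8348 · 2.4221) = -1.8667 / 4.4442 = -0.42
  r[X_2,X_2] = 1 (diagonal).

R is symmetric with unit diagonal. Assembling:

R = [[1, -0.42],
 [-0.42, 1]]


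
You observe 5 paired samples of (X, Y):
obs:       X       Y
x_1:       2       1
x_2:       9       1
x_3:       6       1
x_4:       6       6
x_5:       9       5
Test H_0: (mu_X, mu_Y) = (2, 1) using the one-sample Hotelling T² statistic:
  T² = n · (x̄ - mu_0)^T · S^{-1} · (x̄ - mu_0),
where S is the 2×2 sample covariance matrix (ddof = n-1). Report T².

Step 1 — sample mean vector:
  mean(X) = (2 + 9 + 6 + 6 + 9) / 5 = 32/5 = 6.4
  mean(Y) = (1 + 1 + 1 + 6 + 5) / 5 = 14/5 = 2.8
  x̄ = (6.4, 2.8),  deviation x̄ - mu_0 = (6.4, 2.8) - (2, 1) = (4.4, 1.8).

Step 2 — sample covariance matrix, S[i,j] = (1/(n-1)) · Σ_k (x_{k,i} - mean_i) · (x_{k,j} - mean_j), divisor n-1 = 4:
  S[X,X] = ((-4.4)·(-4.4) + (2.6)·(2.6) + (-0.4)·(-0.4) + (-0.4)·(-0.4) + (2.6)·(2.6)) / 4 = 33.2/4 = 8.3
  S[X,Y] = ((-4.4)·(-1.8) + (2.6)·(-1.8) + (-0.4)·(-1.8) + (-0.4)·(3.2) + (2.6)·(2.2)) / 4 = 8.4/4 = 2.1
  S[Y,Y] = ((-1.8)·(-1.8) + (-1.8)·(-1.8) + (-1.8)·(-1.8) + (3.2)·(3.2) + (2.2)·(2.2)) / 4 = 24.8/4 = 6.2
  S = [[8.3, 2.1],
 [2.1, 6.2]].

Step 3 — invert S. det(S) = 8.3·6.2 - (2.1)² = 47.05.
  S^{-1} = (1/det) · [[d, -b], [-b, a]] = [[0.1318, -0.0446],
 [-0.0446, 0.1764]].

Step 4 — quadratic form (x̄ - mu_0)^T · S^{-1} · (x̄ - mu_0):
  S^{-1} · (x̄ - mu_0) = (0.4995, 0.1211),
  (x̄ - mu_0)^T · [...] = (4.4)·(0.4995) + (1.8)·(0.1211) = 2.4157.

Step 5 — scale by n: T² = 5 · 2.4157 = 12.0786.

T² ≈ 12.0786


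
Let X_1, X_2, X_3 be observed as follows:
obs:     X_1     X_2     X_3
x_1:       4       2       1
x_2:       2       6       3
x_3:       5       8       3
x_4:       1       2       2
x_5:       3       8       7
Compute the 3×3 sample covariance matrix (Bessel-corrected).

Step 1 — column means:
  mean(X_1) = (4 + 2 + 5 + 1 + 3) / 5 = 15/5 = 3
  mean(X_2) = (2 + 6 + 8 + 2 + 8) / 5 = 26/5 = 5.2
  mean(X_3) = (1 + 3 + 3 + 2 + 7) / 5 = 16/5 = 3.2

Step 2 — sample covariance S[i,j] = (1/(n-1)) · Σ_k (x_{k,i} - mean_i) · (x_{k,j} - mean_j), with n-1 = 4.
  S[X_1,X_1] = ((1)·(1) + (-1)·(-1) + (2)·(2) + (-2)·(-2) + (0)·(0)) / 4 = 10/4 = 2.5
  S[X_1,X_2] = ((1)·(-3.2) + (-1)·(0.8) + (2)·(2.8) + (-2)·(-3.2) + (0)·(2.8)) / 4 = 8/4 = 2
  S[X_1,X_3] = ((1)·(-2.2) + (-1)·(-0.2) + (2)·(-0.2) + (-2)·(-1.2) + (0)·(3.8)) / 4 = 0/4 = 0
  S[X_2,X_2] = ((-3.2)·(-3.2) + (0.8)·(0.8) + (2.8)·(2.8) + (-3.2)·(-3.2) + (2.8)·(2.8)) / 4 = 36.8/4 = 9.2
  S[X_2,X_3] = ((-3.2)·(-2.2) + (0.8)·(-0.2) + (2.8)·(-0.2) + (-3.2)·(-1.2) + (2.8)·(3.8)) / 4 = 20.8/4 = 5.2
  S[X_3,X_3] = ((-2.2)·(-2.2) + (-0.2)·(-0.2) + (-0.2)·(-0.2) + (-1.2)·(-1.2) + (3.8)·(3.8)) / 4 = 20.8/4 = 5.2

S is symmetric (S[j,i] = S[i,j]). Assembling:

S = [[2.5, 2, 0],
 [2, 9.2, 5.2],
 [0, 5.2, 5.2]]


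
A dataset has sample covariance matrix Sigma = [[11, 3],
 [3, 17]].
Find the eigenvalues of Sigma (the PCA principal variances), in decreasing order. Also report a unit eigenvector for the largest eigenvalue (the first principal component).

Step 1 — characteristic polynomial of 2×2 Sigma:
  det(Sigma - λI) = λ² - trace · λ + det = 0.
  trace = 11 + 17 = 28, det = 11·17 - (3)² = 178.
Step 2 — discriminant:
  Δ = trace² - 4·det = 784 - 712 = 72.
Step 3 — eigenvalues:
  λ = (trace ± √Δ)/2 = (28 ± 8.4853)/2,
  λ_1 = 18.2426,  λ_2 = 9.7574.

Step 4 — unit eigenvector for λ_1: solve (Sigma - λ_1 I)v = 0. First row:
  (11 - 18.2426)·v_x + (3)·v_y = 0, i.e. (-7.2426)·v_x + (3)·v_y = 0,
  so v ∝ (b, λ_1 - a) = (3, 7.2426) = u.
  ||u|| = √((3)² + (7.2426)²) = √(61.4558) ≈ 7.8394,
  v_1 = u/||u|| ≈ (0.3827, 0.9239) (||v_1|| = 1).

λ_1 = 18.2426,  λ_2 = 9.7574;  v_1 ≈ (0.3827, 0.9239)


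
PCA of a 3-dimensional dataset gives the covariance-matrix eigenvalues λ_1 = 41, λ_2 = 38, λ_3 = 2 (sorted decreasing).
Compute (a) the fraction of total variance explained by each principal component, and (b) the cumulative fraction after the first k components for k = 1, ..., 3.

Step 1 — total variance = trace(Sigma) = Σ λ_i = 41 + 38 + 2 = 81.

Step 2 — fraction explained by component i = λ_i / Σ λ:
  PC1: 41/81 = 0.5062
  PC2: 38/81 = 0.4691
  PC3: 2/81 = 0.0247

Step 3 — cumulative fraction after k components = (λ_1 + ... + λ_k) / Σ λ:
  k = 1: 41/81 = 0.5062
  k = 2: (41 + 38)/81 = 79/81 = 0.9753
  k = 3: (41 + 38 + 2)/81 = 81/81 = 1

Summary (fraction, with percent):

explained: PC1 0.5062 (50.62%), PC2 0.4691 (46.91%), PC3 0.0247 (2.47%);  cumulative: 0.5062, 0.9753, 1


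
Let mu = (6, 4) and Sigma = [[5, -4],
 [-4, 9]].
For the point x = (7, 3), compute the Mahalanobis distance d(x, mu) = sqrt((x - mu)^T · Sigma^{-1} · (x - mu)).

Step 1 — centre the observation: (x - mu) = (1, -1).

Step 2 — invert Sigma. det(Sigma) = 5·9 - (-4)² = 29.
  Sigma^{-1} = (1/det) · [[d, -b], [-b, a]] = [[0.3103, 0.1379],
 [0.1379, 0.1724]].

Step 3 — form the quadratic (x - mu)^T · Sigma^{-1} · (x - mu):
  Sigma^{-1} · (x - mu) = (0.1724, -0.0345).
  (x - mu)^T · [Sigma^{-1} · (x - mu)] = (1)·(0.1724) + (-1)·(-0.0345) = 0.2069.

Step 4 — take square root: d = √(0.2069) ≈ 0.4549.

d(x, mu) = √(0.2069) ≈ 0.4549


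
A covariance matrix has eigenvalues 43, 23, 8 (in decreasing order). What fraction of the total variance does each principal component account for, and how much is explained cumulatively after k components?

Step 1 — total variance = trace(Sigma) = Σ λ_i = 43 + 23 + 8 = 74.

Step 2 — fraction explained by component i = λ_i / Σ λ:
  PC1: 43/74 = 0.5811
  PC2: 23/74 = 0.3108
  PC3: 8/74 = 0.1081

Step 3 — cumulative fraction after k components = (λ_1 + ... + λ_k) / Σ λ:
  k = 1: 43/74 = 0.5811
  k = 2: (43 + 23)/74 = 66/74 = 0.8919
  k = 3: (43 + 23 + 8)/74 = 74/74 = 1

Summary (fraction, with percent):

explained: PC1 0.5811 (58.11%), PC2 0.3108 (31.08%), PC3 0.1081 (10.81%);  cumulative: 0.5811, 0.8919, 1


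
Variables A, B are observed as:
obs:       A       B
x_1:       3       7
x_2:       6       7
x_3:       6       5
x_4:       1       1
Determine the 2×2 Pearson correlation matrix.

Step 1 — column means:
  mean(A) = (3 + 6 + 6 + 1) / 4 = 16/4 = 4
  mean(B) = (7 + 7 + 5 + 1) / 4 = 20/4 = 5

Step 2 — sample variances and covariances s[i,j] = (1/(n-1)) · Σ_k (x_{k,i} - mean_i) · (x_{k,j} - mean_j), with n-1 = 3:
  s[A,A] = ((-1)·(-1) + (2)·(2) + (2)·(2) + (-3)·(-3)) / 3 = 18/3 = 6
  s[A,B] = ((-1)·(2) + (2)·(2) + (2)·(0) + (-3)·(-4)) / 3 = 14/3 = 4.6667
  s[B,B] = ((2)·(2) + (2)·(2) + (0)·(0) + (-4)·(-4)) / 3 = 24/3 = 8
  Sample standard deviations s_i = √(s[i,i]):
  s(A) = √(6) = 2.4495
  s(B) = √(8) = 2.8284

Step 3 — r_{ij} = s_{ij} / (s_i · s_j):
  r[A,A] = 1 (diagonal).
  r[A,B] = 4.6667 / (2.4495 · 2.8284) = 4.6667 / 6.9282 = 0.6736
  r[B,B] = 1 (diagonal).

R is symmetric with unit diagonal. Assembling:

R = [[1, 0.6736],
 [0.6736, 1]]


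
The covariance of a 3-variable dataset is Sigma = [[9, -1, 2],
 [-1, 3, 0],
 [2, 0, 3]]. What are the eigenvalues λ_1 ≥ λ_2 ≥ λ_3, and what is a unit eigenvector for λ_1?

Step 1 — characteristic polynomial p(λ) = det(λI - Sigma) = λ³ - tr·λ² + c_1·λ - det, where tr = trace, c_1 = sum of the principal 2×2 minors, det = det(Sigma):
  tr = 9 + 3 + 3 = 15,
  c_1 = (9·3 - (-1)²) + (9·3 - (2)²) + (3·3 - (0)²) = 26 + 23 + 9 = 58,
  det = 9·(3·3 - (0)²) - (-1)·((-1)·3 - (0)·(2)) + (2)·((-1)·(0) - 3·(2)) = 9·(9) - (-1)·(-3) + (2)·(-6) = 66.
  So p(λ) = λ³ - 15λ² + 58λ - 66.
Step 2 — look for an integer root (rational root theorem: any rational root is an integer divisor of 66). Testing λ = 3:
  p(3) = 27 - 135 + 174 - 66 = 0  ✓
  Dividing out (λ - 3): p(λ) = (λ - 3)(λ² - 12λ + 22).
Step 3 — remaining eigenvalues from the quadratic λ² - 12λ + 22 = 0:
  Δ = 12² - 4·22 = 144 - 88 = 56,  λ = (12 ± √56)/2 = (12 ± 7.4833)/2 ≈ 9.7417 or 2.2583.
  Sorted: λ_1 = 9.7417,  λ_2 = 3,  λ_3 = 2.2583  (check: sum = 15 = tr ✓).

Step 4 — unit eigenvector for λ_1 ≈ 9.7417: v spans the null space of (Sigma - λ_1 I), whose rows are
  r_1 = (-0.7417, -1, 2),  r_2 = (-1, -6.7417, 0),  r_3 = (2, 0, -6.7417).
  v is orthogonal to every row, so take v ∝ r_1 × r_2 = ((-1)·(0) - (2)·(-6.7417), (2)·(-1) - (-0.7417)·(0), (-0.7417)·(-6.7417) - (-1)·(-1)) ≈ (13.4833, -2, 4).
  Let u = (13.4833, -2, 4).
  ||u|| = √((13.4833)² + (-2)² + (4)²) = √(201.7998) ≈ 14.2056,  v_1 = u/||u|| ≈ (0.9492, -0.1408, 0.2816) (||v_1|| = 1).

λ_1 = 9.7417,  λ_2 = 3,  λ_3 = 2.2583;  v_1 ≈ (0.9492, -0.1408, 0.2816)
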